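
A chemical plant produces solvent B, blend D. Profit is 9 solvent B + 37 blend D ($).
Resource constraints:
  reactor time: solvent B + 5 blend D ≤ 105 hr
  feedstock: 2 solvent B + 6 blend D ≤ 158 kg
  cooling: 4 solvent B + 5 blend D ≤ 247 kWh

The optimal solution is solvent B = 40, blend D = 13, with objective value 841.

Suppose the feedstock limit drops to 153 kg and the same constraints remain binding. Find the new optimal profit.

831

Check each constraint at x*: reactor time 105/105 (tight); feedstock 158/158 (tight); cooling 225/247 (slack 22).
Since cooling is not tight, its dual is 0.
The binding rows give the dual system: 1·y_reactor time + 2·y_feedstock = 9 and 5·y_reactor time + 6·y_feedstock = 37.
This yields shadow prices y_reactor time = 5, y_feedstock = 2.
Δz = y_feedstock·Δb = 2 × (-5) = -10, so new z* = 841 − 10 = 831.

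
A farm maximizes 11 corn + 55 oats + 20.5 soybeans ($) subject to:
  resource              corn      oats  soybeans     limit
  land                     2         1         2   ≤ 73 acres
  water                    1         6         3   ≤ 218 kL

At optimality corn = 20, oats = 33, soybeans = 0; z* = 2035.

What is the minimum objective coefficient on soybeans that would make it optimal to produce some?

Check each constraint at x*: land 73/73 (tight); water 218/218 (tight).
Dual feasibility on the basic columns requires 2·y_land + 1·y_water = 11, 1·y_land + 6·y_water = 55.
Solving: y_land = 1, y_water = 9.
soybeans enters the basis when its profit ≥ yᵀa₃ = 1·2 + 9·3 = 29.

29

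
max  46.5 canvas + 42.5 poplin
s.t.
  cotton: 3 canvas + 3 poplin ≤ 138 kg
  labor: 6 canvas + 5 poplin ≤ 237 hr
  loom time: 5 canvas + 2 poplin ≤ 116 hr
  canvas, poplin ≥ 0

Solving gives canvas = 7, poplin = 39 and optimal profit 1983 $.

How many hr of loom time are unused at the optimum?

loom time used = 5·7 + 2·39 = 113; slack = 116 − 113 = 3.

3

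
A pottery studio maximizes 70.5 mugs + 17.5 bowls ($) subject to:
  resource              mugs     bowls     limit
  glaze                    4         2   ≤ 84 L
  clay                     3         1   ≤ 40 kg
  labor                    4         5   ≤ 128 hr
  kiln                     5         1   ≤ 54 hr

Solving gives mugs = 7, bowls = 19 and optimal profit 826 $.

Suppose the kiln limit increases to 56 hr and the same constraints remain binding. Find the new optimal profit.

Check each constraint at x*: glaze 66/84 (slack 18); clay 40/40 (tight); labor 123/128 (slack 5); kiln 54/54 (tight).
Since glaze, labor are not tight, their duals are 0.
From A_Bᵀ y = c: 3·y_clay + 5·y_kiln = 70.5; 1·y_clay + 1·y_kiln = 17.5.
This yields shadow prices y_clay = 8.5, y_kiln = 9.
Δz = y_kiln·Δb = 9 × (2) = 18, so new z* = 826 + 18 = 844.

844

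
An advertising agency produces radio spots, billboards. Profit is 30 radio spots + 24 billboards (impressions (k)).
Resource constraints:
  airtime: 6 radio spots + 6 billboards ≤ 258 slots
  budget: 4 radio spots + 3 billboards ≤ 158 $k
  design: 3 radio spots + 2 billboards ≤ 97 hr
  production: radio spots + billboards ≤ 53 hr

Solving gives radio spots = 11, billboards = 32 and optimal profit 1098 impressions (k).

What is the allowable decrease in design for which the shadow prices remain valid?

Binding constraints: airtime, design. The basis is B = [[6,6],[3,2]] with det -6.
Per unit decrease in design, x* moves by d = (-1, 1).
The basis stays optimal until radio spots reaches 0; allowable decrease = 11 hr.

11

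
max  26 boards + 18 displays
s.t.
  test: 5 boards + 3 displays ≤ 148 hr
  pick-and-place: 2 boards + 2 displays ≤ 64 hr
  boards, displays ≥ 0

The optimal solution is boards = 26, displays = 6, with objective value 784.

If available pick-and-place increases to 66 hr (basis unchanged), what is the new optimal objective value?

790

At the optimum: test uses 148 of 148 (binding); pick-and-place uses 64 of 64 (binding).
From A_Bᵀ y = c: 5·y_test + 2·y_pick-and-place = 26; 3·y_test + 2·y_pick-and-place = 18.
This yields shadow prices y_test = 4, y_pick-and-place = 3.
Δz = y_pick-and-place·Δb = 3 × (2) = 6, so new z* = 784 + 6 = 790.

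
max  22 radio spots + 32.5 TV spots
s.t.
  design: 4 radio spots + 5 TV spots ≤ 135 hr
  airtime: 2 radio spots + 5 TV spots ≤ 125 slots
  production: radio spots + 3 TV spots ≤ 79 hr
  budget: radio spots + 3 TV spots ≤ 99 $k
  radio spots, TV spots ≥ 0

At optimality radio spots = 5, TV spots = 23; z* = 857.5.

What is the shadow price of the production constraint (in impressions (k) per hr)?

At the optimum: design uses 135 of 135 (binding); airtime uses 125 of 125 (binding); production uses 74 of 79 (slack = 5); budget uses 74 of 99 (slack = 25).
Slack constraints have shadow price 0 (complementary slackness).
The binding rows give the dual system: 4·y_design + 2·y_airtime = 22 and 5·y_design + 5·y_airtime = 32.5.
This yields shadow prices y_design = 4.5, y_airtime = 2.
Shadow price of production = 0.

0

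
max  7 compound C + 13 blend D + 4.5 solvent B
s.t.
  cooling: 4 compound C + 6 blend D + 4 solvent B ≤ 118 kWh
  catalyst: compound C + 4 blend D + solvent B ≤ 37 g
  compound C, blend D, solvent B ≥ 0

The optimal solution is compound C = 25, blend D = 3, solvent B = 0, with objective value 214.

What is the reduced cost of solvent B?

-2.5

At the optimum: cooling uses 118 of 118 (binding); catalyst uses 37 of 37 (binding).
Dual feasibility on the basic columns requires 4·y_cooling + 1·y_catalyst = 7, 6·y_cooling + 4·y_catalyst = 13.
This yields shadow prices y_cooling = 1.5, y_catalyst = 1.
Reduced cost of solvent B: c₃ − yᵀa₃ = 4.5 − (1.5·4 + 1·1) = 4.5 − 7 = -2.5.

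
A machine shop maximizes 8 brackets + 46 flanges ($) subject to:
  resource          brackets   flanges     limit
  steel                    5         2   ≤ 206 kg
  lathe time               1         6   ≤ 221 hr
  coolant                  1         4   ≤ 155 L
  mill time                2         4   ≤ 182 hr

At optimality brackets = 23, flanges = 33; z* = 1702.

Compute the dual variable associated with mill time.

Check each constraint at x*: steel 181/206 (slack 25); lathe time 221/221 (tight); coolant 155/155 (tight); mill time 178/182 (slack 4).
Slack constraints have shadow price 0 (complementary slackness).
The binding rows give the dual system: 1·y_lathe time + 1·y_coolant = 8 and 6·y_lathe time + 4·y_coolant = 46.
This yields shadow prices y_lathe time = 7, y_coolant = 1.
Shadow price of mill time = 0.

0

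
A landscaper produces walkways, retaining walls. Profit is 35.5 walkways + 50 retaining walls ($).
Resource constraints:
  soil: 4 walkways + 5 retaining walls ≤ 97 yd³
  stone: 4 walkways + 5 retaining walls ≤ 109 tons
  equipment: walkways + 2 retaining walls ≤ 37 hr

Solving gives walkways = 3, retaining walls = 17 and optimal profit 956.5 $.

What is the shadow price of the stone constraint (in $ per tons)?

Binding: soil and equipment. Non-binding: stone (12 unused).
Since stone is not tight, its dual is 0.
From A_Bᵀ y = c: 4·y_soil + 1·y_equipment = 35.5; 5·y_soil + 2·y_equipment = 50.
Solving: y_soil = 7, y_equipment = 7.5.
Shadow price of stone = 0.

0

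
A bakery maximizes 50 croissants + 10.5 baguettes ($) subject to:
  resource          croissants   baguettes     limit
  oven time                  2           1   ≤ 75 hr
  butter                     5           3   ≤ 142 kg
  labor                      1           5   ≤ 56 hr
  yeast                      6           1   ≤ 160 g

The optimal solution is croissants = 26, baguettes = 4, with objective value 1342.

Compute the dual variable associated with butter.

1

Check each constraint at x*: oven time 56/75 (slack 19); butter 142/142 (tight); labor 46/56 (slack 10); yeast 160/160 (tight).
Slack constraints have shadow price 0 (complementary slackness).
From A_Bᵀ y = c: 5·y_butter + 6·y_yeast = 50; 3·y_butter + 1·y_yeast = 10.5.
This yields shadow prices y_butter = 1, y_yeast = 7.5.
Shadow price of butter = 1.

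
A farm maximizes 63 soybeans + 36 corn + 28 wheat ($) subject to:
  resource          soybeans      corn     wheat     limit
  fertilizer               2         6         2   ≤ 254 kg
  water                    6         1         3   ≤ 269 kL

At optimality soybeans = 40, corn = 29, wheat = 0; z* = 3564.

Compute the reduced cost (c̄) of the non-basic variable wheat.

At the optimum: fertilizer uses 254 of 254 (binding); water uses 269 of 269 (binding).
The binding rows give the dual system: 2·y_fertilizer + 6·y_water = 63 and 6·y_fertilizer + 1·y_water = 36.
This yields shadow prices y_fertilizer = 4.5, y_water = 9.
Reduced cost of wheat: c₃ − yᵀa₃ = 28 − (4.5·2 + 9·3) = 28 − 36 = -8.

-8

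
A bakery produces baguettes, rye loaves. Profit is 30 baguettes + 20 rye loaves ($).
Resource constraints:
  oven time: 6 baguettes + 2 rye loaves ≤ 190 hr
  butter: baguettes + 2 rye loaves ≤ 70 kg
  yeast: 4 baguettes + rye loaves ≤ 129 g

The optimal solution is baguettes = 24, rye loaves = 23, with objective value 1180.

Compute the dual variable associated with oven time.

At the optimum: oven time uses 190 of 190 (binding); butter uses 70 of 70 (binding); yeast uses 119 of 129 (slack = 10).
By complementary slackness, y = 0 for the non-binding constraint.
The binding rows give the dual system: 6·y_oven time + 1·y_butter = 30 and 2·y_oven time + 2·y_butter = 20.
Solving: y_oven time = 4, y_butter = 6.
Shadow price of oven time = 4.

4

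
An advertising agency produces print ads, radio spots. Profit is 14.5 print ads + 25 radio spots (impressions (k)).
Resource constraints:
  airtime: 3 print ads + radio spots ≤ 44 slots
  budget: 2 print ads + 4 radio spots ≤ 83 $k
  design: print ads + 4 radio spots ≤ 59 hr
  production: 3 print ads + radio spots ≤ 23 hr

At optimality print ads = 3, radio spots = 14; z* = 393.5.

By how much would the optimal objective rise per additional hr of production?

3

Binding: design and production. Non-binding: airtime (21 unused), budget (21 unused).
Slack constraints have shadow price 0 (complementary slackness).
The binding rows give the dual system: 1·y_design + 3·y_production = 14.5 and 4·y_design + 1·y_production = 25.
Solving: y_design = 5.5, y_production = 3.
Shadow price of production = 3.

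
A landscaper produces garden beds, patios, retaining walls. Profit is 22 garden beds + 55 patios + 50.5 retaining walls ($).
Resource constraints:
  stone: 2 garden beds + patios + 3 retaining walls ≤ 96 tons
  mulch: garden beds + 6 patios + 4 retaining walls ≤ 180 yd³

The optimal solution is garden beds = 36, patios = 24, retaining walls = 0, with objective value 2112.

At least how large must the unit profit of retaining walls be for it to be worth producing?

53

At the optimum: stone uses 96 of 96 (binding); mulch uses 180 of 180 (binding).
The binding rows give the dual system: 2·y_stone + 1·y_mulch = 22 and 1·y_stone + 6·y_mulch = 55.
This yields shadow prices y_stone = 7, y_mulch = 8.
retaining walls enters the basis when its profit ≥ yᵀa₃ = 7·3 + 8·4 = 53.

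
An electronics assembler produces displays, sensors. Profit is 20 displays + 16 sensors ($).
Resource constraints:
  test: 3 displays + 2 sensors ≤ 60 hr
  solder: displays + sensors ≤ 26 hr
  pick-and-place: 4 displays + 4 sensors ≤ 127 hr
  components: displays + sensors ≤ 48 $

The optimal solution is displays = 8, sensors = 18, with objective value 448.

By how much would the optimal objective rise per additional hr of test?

4

Binding: test and solder. Non-binding: pick-and-place (23 unused), components (22 unused).
By complementary slackness, y = 0 for the non-binding constraints.
From A_Bᵀ y = c: 3·y_test + 1·y_solder = 20; 2·y_test + 1·y_solder = 16.
→ y_test = 4 and y_solder = 8.
Shadow price of test = 4.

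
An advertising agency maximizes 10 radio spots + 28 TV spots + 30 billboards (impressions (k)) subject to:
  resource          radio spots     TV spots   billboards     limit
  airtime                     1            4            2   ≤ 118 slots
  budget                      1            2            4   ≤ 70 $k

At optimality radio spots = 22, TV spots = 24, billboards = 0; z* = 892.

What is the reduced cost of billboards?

-2

At the optimum: airtime uses 118 of 118 (binding); budget uses 70 of 70 (binding).
From A_Bᵀ y = c: 1·y_airtime + 1·y_budget = 10; 4·y_airtime + 2·y_budget = 28.
This yields shadow prices y_airtime = 4, y_budget = 6.
Reduced cost of billboards: c₃ − yᵀa₃ = 30 − (4·2 + 6·4) = 30 − 32 = -2.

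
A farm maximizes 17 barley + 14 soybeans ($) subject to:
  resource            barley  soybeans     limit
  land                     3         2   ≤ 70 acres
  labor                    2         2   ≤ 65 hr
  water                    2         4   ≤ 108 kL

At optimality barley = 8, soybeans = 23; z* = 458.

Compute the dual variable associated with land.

5

Check each constraint at x*: land 70/70 (tight); labor 62/65 (slack 3); water 108/108 (tight).
Slack constraints have shadow price 0 (complementary slackness).
From A_Bᵀ y = c: 3·y_land + 2·y_water = 17; 2·y_land + 4·y_water = 14.
This yields shadow prices y_land = 5, y_water = 1.
Shadow price of land = 5.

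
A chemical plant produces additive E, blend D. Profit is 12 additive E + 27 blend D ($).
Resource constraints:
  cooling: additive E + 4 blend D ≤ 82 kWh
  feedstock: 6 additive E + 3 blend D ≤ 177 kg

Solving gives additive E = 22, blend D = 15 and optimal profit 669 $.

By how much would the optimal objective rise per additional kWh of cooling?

At the optimum: cooling uses 82 of 82 (binding); feedstock uses 177 of 177 (binding).
From A_Bᵀ y = c: 1·y_cooling + 6·y_feedstock = 12; 4·y_cooling + 3·y_feedstock = 27.
Solving: y_cooling = 6, y_feedstock = 1.
Shadow price of cooling = 6.

6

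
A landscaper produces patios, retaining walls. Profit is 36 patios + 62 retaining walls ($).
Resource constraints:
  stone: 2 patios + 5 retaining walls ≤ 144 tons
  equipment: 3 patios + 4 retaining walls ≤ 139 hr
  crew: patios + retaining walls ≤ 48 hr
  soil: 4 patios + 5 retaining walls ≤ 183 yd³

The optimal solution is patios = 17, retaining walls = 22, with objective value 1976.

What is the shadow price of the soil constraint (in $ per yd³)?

0

At the optimum: stone uses 144 of 144 (binding); equipment uses 139 of 139 (binding); crew uses 39 of 48 (slack = 9); soil uses 178 of 183 (slack = 5).
Since crew, soil are not tight, their duals are 0.
The binding rows give the dual system: 2·y_stone + 3·y_equipment = 36 and 5·y_stone + 4·y_equipment = 62.
This yields shadow prices y_stone = 6, y_equipment = 8.
Shadow price of soil = 0.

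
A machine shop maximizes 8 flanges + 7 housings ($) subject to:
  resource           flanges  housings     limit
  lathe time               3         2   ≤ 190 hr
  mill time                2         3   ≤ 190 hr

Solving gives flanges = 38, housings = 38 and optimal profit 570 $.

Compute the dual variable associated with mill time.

1

Both lathe time and mill time are binding at x*.
Dual feasibility on the basic columns requires 3·y_lathe time + 2·y_mill time = 8, 2·y_lathe time + 3·y_mill time = 7.
→ y_lathe time = 2 and y_mill time = 1.
Shadow price of mill time = 1.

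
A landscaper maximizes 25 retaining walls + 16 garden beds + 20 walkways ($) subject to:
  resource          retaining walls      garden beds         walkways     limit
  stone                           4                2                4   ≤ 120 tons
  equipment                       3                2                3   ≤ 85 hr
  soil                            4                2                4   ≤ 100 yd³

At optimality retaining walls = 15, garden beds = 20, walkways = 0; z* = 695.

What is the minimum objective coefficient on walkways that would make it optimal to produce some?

Check each constraint at x*: stone 100/120 (slack 20); equipment 85/85 (tight); soil 100/100 (tight).
By complementary slackness, y = 0 for the non-binding constraint.
Dual feasibility on the basic columns requires 3·y_equipment + 4·y_soil = 25, 2·y_equipment + 2·y_soil = 16.
→ y_equipment = 7 and y_soil = 1.
walkways enters the basis when its profit ≥ yᵀa₃ = 7·3 + 1·4 = 25.

25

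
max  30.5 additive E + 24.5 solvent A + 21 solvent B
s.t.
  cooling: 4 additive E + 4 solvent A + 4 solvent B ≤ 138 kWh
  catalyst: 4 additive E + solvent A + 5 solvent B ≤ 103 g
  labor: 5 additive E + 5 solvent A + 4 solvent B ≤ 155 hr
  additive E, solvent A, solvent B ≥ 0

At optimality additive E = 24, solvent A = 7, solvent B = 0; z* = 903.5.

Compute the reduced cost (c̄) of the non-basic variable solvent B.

Binding: catalyst and labor. Non-binding: cooling (14 unused).
Slack constraints have shadow price 0 (complementary slackness).
Dual feasibility on the basic columns requires 4·y_catalyst + 5·y_labor = 30.5, 1·y_catalyst + 5·y_labor = 24.5.
→ y_catalyst = 2 and y_labor = 4.5.
Reduced cost of solvent B: c₃ − yᵀa₃ = 21 − (2·5 + 4.5·4) = 21 − 28 = -7.

-7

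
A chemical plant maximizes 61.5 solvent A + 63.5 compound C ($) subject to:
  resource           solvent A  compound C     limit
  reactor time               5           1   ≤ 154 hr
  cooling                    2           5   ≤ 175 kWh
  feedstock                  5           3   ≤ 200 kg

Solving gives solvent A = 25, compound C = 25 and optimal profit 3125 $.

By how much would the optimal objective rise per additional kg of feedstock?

9.5

Binding: cooling and feedstock. Non-binding: reactor time (4 unused).
By complementary slackness, y = 0 for the non-binding constraint.
Dual feasibility on the basic columns requires 2·y_cooling + 5·y_feedstock = 61.5, 5·y_cooling + 3·y_feedstock = 63.5.
Solving: y_cooling = 7, y_feedstock = 9.5.
Shadow price of feedstock = 9.5.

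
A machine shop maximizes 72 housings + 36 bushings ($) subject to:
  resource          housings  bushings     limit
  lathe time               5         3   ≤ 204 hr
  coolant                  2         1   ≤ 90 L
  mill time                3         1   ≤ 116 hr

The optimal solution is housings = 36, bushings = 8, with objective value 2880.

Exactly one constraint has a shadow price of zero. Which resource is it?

coolant

lathe time: 204/204 (binding)
coolant: 80/90 (slack 10)
mill time: 116/116 (binding)
By complementary slackness, a constraint with positive slack has shadow price 0 → coolant.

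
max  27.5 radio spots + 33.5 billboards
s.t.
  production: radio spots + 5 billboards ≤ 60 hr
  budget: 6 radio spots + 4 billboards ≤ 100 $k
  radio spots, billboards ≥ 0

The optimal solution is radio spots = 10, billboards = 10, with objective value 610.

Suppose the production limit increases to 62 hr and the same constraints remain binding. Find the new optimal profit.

617

Both production and budget are binding at x*.
Dual feasibility on the basic columns requires 1·y_production + 6·y_budget = 27.5, 5·y_production + 4·y_budget = 33.5.
This yields shadow prices y_production = 3.5, y_budget = 4.
Δz = y_production·Δb = 3.5 × (2) = 7, so new z* = 610 + 7 = 617.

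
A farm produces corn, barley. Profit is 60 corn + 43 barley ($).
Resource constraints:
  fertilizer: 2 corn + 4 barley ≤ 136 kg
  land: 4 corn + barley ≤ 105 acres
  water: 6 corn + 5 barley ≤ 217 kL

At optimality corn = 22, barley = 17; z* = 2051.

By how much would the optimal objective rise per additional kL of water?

At the optimum: fertilizer uses 112 of 136 (slack = 24); land uses 105 of 105 (binding); water uses 217 of 217 (binding).
By complementary slackness, y = 0 for the non-binding constraint.
Dual feasibility on the basic columns requires 4·y_land + 6·y_water = 60, 1·y_land + 5·y_water = 43.
This yields shadow prices y_land = 3, y_water = 8.
Shadow price of water = 8.

8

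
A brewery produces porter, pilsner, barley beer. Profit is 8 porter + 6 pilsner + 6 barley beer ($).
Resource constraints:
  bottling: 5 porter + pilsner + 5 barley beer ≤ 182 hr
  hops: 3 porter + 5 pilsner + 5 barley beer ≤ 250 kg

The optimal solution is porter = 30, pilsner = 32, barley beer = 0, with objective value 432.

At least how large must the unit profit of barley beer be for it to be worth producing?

10

Check each constraint at x*: bottling 182/182 (tight); hops 250/250 (tight).
The binding rows give the dual system: 5·y_bottling + 3·y_hops = 8 and 1·y_bottling + 5·y_hops = 6.
→ y_bottling = 1 and y_hops = 1.
barley beer enters the basis when its profit ≥ yᵀa₃ = 1·5 + 1·5 = 10.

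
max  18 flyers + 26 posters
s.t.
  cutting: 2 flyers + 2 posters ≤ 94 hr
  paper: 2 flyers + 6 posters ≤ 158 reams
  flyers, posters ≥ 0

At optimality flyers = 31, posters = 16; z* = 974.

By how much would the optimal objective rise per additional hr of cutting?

Both cutting and paper are binding at x*.
The binding rows give the dual system: 2·y_cutting + 2·y_paper = 18 and 2·y_cutting + 6·y_paper = 26.
Solving: y_cutting = 7, y_paper = 2.
Shadow price of cutting = 7.

7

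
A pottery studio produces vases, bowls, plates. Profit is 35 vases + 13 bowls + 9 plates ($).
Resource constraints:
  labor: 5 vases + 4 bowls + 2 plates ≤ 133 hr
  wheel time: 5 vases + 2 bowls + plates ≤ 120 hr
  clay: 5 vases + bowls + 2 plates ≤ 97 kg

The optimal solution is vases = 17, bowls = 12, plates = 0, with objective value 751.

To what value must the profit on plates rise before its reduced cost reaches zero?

14

Binding: labor and clay. Non-binding: wheel time (11 unused).
By complementary slackness, y = 0 for the non-binding constraint.
From A_Bᵀ y = c: 5·y_labor + 5·y_clay = 35; 4·y_labor + 1·y_clay = 13.
Solving: y_labor = 2, y_clay = 5.
plates enters the basis when its profit ≥ yᵀa₃ = 2·2 + 5·2 = 14.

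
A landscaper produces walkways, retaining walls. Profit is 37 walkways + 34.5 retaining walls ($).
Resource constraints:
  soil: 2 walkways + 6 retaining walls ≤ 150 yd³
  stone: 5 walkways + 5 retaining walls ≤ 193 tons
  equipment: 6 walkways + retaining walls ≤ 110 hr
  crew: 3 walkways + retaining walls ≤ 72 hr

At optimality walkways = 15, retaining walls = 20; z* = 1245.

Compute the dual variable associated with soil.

5

Binding: soil and equipment. Non-binding: stone (18 unused), crew (7 unused).
By complementary slackness, y = 0 for the non-binding constraints.
The binding rows give the dual system: 2·y_soil + 6·y_equipment = 37 and 6·y_soil + 1·y_equipment = 34.5.
This yields shadow prices y_soil = 5, y_equipment = 4.5.
Shadow price of soil = 5.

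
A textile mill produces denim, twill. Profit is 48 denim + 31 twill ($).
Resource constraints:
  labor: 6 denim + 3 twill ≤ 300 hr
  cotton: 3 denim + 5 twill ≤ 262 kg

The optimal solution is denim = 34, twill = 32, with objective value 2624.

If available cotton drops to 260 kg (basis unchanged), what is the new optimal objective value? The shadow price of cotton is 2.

Δb = -2, so new z* = 2624 + (2)·(-2) = 2624 − 4 = 2620.

2620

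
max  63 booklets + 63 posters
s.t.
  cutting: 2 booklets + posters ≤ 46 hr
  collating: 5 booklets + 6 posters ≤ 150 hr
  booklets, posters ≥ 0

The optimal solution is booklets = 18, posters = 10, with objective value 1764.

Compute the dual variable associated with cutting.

9

Check each constraint at x*: cutting 46/46 (tight); collating 150/150 (tight).
Dual feasibility on the basic columns requires 2·y_cutting + 5·y_collating = 63, 1·y_cutting + 6·y_collating = 63.
This yields shadow prices y_cutting = 9, y_collating = 9.
Shadow price of cutting = 9.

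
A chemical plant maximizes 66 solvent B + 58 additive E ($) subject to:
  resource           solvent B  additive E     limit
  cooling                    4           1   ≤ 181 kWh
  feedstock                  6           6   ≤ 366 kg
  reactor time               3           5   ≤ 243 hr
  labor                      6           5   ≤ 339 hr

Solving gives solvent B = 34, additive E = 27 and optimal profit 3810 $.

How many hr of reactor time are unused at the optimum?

6

reactor time used = 3·34 + 5·27 = 237; slack = 243 − 237 = 6.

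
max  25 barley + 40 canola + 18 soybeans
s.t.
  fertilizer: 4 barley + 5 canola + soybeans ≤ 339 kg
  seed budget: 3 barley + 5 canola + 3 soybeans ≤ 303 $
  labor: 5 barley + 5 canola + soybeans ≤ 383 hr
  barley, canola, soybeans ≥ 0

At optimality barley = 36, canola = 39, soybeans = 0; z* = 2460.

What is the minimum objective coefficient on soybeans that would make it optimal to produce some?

Binding: fertilizer and seed budget. Non-binding: labor (8 unused).
Since labor is not tight, its dual is 0.
From A_Bᵀ y = c: 4·y_fertilizer + 3·y_seed budget = 25; 5·y_fertilizer + 5·y_seed budget = 40.
This yields shadow prices y_fertilizer = 1, y_seed budget = 7.
soybeans enters the basis when its profit ≥ yᵀa₃ = 1·1 + 7·3 = 22.

22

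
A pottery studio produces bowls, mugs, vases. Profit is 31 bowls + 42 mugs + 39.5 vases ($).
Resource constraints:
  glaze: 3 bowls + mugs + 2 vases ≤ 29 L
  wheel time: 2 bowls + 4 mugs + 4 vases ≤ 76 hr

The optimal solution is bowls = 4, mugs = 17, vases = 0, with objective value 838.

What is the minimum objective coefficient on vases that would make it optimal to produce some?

46

Check each constraint at x*: glaze 29/29 (tight); wheel time 76/76 (tight).
The binding rows give the dual system: 3·y_glaze + 2·y_wheel time = 31 and 1·y_glaze + 4·y_wheel time = 42.
This yields shadow prices y_glaze = 4, y_wheel time = 9.5.
vases enters the basis when its profit ≥ yᵀa₃ = 4·2 + 9.5·4 = 46.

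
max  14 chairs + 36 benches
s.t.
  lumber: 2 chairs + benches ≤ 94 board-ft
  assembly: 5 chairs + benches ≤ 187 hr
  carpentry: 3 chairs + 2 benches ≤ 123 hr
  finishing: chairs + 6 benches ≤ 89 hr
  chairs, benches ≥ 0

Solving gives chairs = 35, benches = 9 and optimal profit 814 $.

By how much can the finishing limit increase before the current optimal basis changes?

280

Binding constraints: carpentry, finishing. The basis is B = [[3,2],[1,6]] with det 16.
Per unit increase in finishing, x* moves by d = (-0.125, 0.1875).
The basis stays optimal until chairs reaches 0; allowable increase = 280 hr.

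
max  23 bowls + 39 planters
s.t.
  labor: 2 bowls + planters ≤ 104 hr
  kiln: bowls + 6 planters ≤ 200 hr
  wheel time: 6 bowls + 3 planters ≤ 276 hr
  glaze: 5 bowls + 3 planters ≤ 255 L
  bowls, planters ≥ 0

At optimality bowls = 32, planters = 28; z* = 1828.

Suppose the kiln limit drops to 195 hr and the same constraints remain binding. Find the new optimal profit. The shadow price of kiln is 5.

1803

Δb = -5, so new z* = 1828 + (5)·(-5) = 1828 − 25 = 1803.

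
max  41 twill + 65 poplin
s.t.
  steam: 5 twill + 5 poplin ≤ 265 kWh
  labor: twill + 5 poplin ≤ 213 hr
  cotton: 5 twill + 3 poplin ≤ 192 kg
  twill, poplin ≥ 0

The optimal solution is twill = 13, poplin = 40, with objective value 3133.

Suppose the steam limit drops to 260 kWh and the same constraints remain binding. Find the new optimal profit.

3098

At the optimum: steam uses 265 of 265 (binding); labor uses 213 of 213 (binding); cotton uses 185 of 192 (slack = 7).
Since cotton is not tight, its dual is 0.
The binding rows give the dual system: 5·y_steam + 1·y_labor = 41 and 5·y_steam + 5·y_labor = 65.
This yields shadow prices y_steam = 7, y_labor = 6.
Δz = y_steam·Δb = 7 × (-5) = -35, so new z* = 3133 − 35 = 3098.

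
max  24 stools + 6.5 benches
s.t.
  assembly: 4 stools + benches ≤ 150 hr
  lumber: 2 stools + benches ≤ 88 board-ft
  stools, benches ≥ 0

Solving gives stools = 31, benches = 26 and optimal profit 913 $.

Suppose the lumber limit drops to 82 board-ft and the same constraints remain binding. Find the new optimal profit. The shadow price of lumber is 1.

Δb = -6, so new z* = 913 + (1)·(-6) = 913 − 6 = 907.

907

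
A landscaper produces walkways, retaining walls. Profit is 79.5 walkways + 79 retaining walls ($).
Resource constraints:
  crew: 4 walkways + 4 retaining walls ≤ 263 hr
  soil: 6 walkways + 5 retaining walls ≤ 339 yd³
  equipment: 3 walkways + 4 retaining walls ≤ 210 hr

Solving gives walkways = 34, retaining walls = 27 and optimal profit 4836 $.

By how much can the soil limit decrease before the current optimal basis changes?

Binding constraints: soil, equipment. The basis is B = [[6,5],[3,4]] with det 9.
Per unit decrease in soil, x* moves by d = (-0.4444, 0.3333).
The basis stays optimal until walkways reaches 0; allowable decrease = 76.5 yd³.

76.5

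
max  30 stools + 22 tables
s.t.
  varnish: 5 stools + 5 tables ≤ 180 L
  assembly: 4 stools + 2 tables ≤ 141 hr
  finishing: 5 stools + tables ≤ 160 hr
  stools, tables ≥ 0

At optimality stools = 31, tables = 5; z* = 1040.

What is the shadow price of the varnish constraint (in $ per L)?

At the optimum: varnish uses 180 of 180 (binding); assembly uses 134 of 141 (slack = 7); finishing uses 160 of 160 (binding).
By complementary slackness, y = 0 for the non-binding constraint.
The binding rows give the dual system: 5·y_varnish + 5·y_finishing = 30 and 5·y_varnish + 1·y_finishing = 22.
→ y_varnish = 4 and y_finishing = 2.
Shadow price of varnish = 4.

4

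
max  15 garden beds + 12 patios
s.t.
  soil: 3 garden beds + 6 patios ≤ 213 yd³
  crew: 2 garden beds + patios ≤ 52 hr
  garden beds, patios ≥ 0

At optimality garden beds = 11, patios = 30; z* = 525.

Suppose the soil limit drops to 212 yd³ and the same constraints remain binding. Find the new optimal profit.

Both soil and crew are binding at x*.
Dual feasibility on the basic columns requires 3·y_soil + 2·y_crew = 15, 6·y_soil + 1·y_crew = 12.
This yields shadow prices y_soil = 1, y_crew = 6.
Δz = y_soil·Δb = 1 × (-1) = -1, so new z* = 525 − 1 = 524.

524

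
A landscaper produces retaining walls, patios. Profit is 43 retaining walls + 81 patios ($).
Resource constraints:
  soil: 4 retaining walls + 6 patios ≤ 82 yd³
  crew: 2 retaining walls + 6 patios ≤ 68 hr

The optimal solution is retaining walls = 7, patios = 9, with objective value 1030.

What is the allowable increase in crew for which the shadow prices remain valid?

14

Binding constraints: soil, crew. The basis is B = [[4,6],[2,6]] with det 12.
Per unit increase in crew, x* moves by d = (-0.5, 0.3333).
The basis stays optimal until retaining walls reaches 0; allowable increase = 14 hr.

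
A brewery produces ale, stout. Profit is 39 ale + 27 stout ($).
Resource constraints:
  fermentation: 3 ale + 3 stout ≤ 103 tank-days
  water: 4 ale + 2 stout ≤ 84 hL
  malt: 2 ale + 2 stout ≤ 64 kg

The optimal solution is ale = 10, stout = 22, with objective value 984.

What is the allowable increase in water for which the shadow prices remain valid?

Binding constraints: water, malt. The basis is B = [[4,2],[2,2]] with det 4.
Per unit increase in water, x* moves by d = (0.5, -0.5).
The basis stays optimal until stout reaches 0; allowable increase = 44 hL.

44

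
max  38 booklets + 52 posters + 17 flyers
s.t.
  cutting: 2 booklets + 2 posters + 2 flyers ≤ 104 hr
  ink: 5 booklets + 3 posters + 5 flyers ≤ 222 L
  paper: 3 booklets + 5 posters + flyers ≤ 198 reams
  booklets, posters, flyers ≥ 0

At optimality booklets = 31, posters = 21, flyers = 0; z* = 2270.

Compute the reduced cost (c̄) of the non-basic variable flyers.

At the optimum: cutting uses 104 of 104 (binding); ink uses 218 of 222 (slack = 4); paper uses 198 of 198 (binding).
Slack constraints have shadow price 0 (complementary slackness).
The binding rows give the dual system: 2·y_cutting + 3·y_paper = 38 and 2·y_cutting + 5·y_paper = 52.
Solving: y_cutting = 8.5, y_paper = 7.
Reduced cost of flyers: c₃ − yᵀa₃ = 17 − (8.5·2 + 7·1) = 17 − 24 = -7.

-7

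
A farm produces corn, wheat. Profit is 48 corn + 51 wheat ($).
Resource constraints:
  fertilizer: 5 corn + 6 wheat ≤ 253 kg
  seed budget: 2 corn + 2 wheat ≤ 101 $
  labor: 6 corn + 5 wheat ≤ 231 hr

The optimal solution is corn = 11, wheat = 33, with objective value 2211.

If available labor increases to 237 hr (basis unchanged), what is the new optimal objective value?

Binding: fertilizer and labor. Non-binding: seed budget (13 unused).
By complementary slackness, y = 0 for the non-binding constraint.
From A_Bᵀ y = c: 5·y_fertilizer + 6·y_labor = 48; 6·y_fertilizer + 5·y_labor = 51.
→ y_fertilizer = 6 and y_labor = 3.
Δz = y_labor·Δb = 3 × (6) = 18, so new z* = 2211 + 18 = 2229.

2229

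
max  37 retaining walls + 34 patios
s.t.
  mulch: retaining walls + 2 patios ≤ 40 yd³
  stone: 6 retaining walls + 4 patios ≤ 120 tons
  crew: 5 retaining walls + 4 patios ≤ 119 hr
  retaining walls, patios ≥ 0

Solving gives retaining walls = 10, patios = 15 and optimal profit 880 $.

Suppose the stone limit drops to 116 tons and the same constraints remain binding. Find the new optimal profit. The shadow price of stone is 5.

860

Δb = -4, so new z* = 880 + (5)·(-4) = 880 − 20 = 860.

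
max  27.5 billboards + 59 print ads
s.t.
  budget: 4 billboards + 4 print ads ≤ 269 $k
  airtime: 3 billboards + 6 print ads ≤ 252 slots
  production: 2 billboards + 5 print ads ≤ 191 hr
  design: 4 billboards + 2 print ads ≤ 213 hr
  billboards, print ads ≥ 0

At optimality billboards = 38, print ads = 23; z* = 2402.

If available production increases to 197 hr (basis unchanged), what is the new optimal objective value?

2426

Check each constraint at x*: budget 244/269 (slack 25); airtime 252/252 (tight); production 191/191 (tight); design 198/213 (slack 15).
Since budget, design are not tight, their duals are 0.
Dual feasibility on the basic columns requires 3·y_airtime + 2·y_production = 27.5, 6·y_airtime + 5·y_production = 59.
Solving: y_airtime = 6.5, y_production = 4.
Δz = y_production·Δb = 4 × (6) = 24, so new z* = 2402 + 24 = 2426.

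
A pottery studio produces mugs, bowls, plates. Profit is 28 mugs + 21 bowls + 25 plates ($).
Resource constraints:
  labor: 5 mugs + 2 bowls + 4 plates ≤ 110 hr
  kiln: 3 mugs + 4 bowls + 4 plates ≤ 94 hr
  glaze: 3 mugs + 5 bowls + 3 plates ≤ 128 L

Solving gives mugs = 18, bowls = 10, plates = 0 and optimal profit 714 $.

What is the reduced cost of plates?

At the optimum: labor uses 110 of 110 (binding); kiln uses 94 of 94 (binding); glaze uses 104 of 128 (slack = 24).
By complementary slackness, y = 0 for the non-binding constraint.
Dual feasibility on the basic columns requires 5·y_labor + 3·y_kiln = 28, 2·y_labor + 4·y_kiln = 21.
→ y_labor = 3.5 and y_kiln = 3.5.
Reduced cost of plates: c₃ − yᵀa₃ = 25 − (3.5·4 + 3.5·4) = 25 − 28 = -3.

-3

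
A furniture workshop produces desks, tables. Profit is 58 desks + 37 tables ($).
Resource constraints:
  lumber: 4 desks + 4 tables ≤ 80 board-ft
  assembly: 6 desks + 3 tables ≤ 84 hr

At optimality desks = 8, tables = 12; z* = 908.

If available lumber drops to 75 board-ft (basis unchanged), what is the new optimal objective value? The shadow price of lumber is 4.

888

Δb = -5, so new z* = 908 + (4)·(-5) = 908 − 20 = 888.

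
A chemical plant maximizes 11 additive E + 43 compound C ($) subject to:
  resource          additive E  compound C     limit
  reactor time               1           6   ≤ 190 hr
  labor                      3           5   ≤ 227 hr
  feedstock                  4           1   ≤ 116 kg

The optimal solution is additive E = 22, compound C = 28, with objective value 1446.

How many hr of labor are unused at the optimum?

labor used = 3·22 + 5·28 = 206; slack = 227 − 206 = 21.

21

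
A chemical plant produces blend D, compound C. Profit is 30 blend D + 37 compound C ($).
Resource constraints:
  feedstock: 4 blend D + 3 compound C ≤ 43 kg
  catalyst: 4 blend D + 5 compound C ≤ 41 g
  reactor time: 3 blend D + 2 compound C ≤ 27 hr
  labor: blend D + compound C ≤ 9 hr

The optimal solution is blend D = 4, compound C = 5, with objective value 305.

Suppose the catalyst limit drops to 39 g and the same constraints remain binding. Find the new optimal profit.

291

At the optimum: feedstock uses 31 of 43 (slack = 12); catalyst uses 41 of 41 (binding); reactor time uses 22 of 27 (slack = 5); labor uses 9 of 9 (binding).
By complementary slackness, y = 0 for the non-binding constraints.
From A_Bᵀ y = c: 4·y_catalyst + 1·y_labor = 30; 5·y_catalyst + 1·y_labor = 37.
This yields shadow prices y_catalyst = 7, y_labor = 2.
Δz = y_catalyst·Δb = 7 × (-2) = -14, so new z* = 305 − 14 = 291.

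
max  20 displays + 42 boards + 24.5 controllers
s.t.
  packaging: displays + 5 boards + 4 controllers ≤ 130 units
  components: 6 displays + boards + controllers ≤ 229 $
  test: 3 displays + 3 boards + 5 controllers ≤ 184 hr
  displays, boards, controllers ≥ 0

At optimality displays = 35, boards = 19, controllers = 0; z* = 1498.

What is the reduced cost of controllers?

At the optimum: packaging uses 130 of 130 (binding); components uses 229 of 229 (binding); test uses 162 of 184 (slack = 22).
By complementary slackness, y = 0 for the non-binding constraint.
Dual feasibility on the basic columns requires 1·y_packaging + 6·y_components = 20, 5·y_packaging + 1·y_components = 42.
Solving: y_packaging = 8, y_components = 2.
Reduced cost of controllers: c₃ − yᵀa₃ = 24.5 − (8·4 + 2·1) = 24.5 − 34 = -9.5.

-9.5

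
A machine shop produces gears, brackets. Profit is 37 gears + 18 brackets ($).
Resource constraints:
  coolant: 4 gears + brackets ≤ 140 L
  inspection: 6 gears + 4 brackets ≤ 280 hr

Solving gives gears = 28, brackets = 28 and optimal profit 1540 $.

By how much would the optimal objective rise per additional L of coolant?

At the optimum: coolant uses 140 of 140 (binding); inspection uses 280 of 280 (binding).
Dual feasibility on the basic columns requires 4·y_coolant + 6·y_inspection = 37, 1·y_coolant + 4·y_inspection = 18.
This yields shadow prices y_coolant = 4, y_inspection = 3.5.
Shadow price of coolant = 4.

4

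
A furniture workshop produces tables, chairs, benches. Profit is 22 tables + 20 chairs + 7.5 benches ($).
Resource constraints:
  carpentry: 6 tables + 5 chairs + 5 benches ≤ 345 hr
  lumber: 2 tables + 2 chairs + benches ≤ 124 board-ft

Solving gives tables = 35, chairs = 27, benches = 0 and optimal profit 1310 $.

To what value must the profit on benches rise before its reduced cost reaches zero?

15

Both carpentry and lumber are binding at x*.
Dual feasibility on the basic columns requires 6·y_carpentry + 2·y_lumber = 22, 5·y_carpentry + 2·y_lumber = 20.
Solving: y_carpentry = 2, y_lumber = 5.
benches enters the basis when its profit ≥ yᵀa₃ = 2·5 + 5·1 = 15.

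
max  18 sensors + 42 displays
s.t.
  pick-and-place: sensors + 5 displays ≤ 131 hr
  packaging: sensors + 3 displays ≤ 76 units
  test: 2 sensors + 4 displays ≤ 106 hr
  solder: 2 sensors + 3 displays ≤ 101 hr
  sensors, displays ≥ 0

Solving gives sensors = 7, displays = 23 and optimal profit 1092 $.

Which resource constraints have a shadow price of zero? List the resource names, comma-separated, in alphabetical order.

pick-and-place: 122/131 (slack 9)
packaging: 76/76 (binding)
test: 106/106 (binding)
solder: 83/101 (slack 18)
By complementary slackness, a constraint with positive slack has shadow price 0 → pick-and-place, solder.

pick-and-place, solder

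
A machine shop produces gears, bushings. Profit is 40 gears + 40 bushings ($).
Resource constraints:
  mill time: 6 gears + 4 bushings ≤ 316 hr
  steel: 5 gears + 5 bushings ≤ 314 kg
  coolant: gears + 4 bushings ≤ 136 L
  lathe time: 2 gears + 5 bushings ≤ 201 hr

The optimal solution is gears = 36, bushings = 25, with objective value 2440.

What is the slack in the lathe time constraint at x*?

4

lathe time used = 2·36 + 5·25 = 197; slack = 201 − 197 = 4.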